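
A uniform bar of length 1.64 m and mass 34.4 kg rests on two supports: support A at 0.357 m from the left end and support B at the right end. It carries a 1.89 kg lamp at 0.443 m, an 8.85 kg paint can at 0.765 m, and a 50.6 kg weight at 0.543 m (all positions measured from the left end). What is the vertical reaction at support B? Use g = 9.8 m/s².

Choose support A as the axis so its reaction then has zero moment arm.
Beam weight: 34.4 × 9.8 = 337.1 N down at 0.82 m → arm 0.463 m, τ = 337.1 × 0.463 = 156.1 N·m clockwise.
Lamp: 1.89 × 9.8 = 18.52 N down at 0.443 m → arm 0.086 m, τ = 18.52 × 0.086 = 1.593 N·m clockwise.
Paint can: 8.85 × 9.8 = 86.73 N down at 0.765 m → arm 0.408 m, τ = 86.73 × 0.408 = 35.39 N·m clockwise.
Weight: 50.6 × 9.8 = 495.9 N down at 0.543 m → arm 0.186 m, τ = 495.9 × 0.186 = 92.24 N·m clockwise.
Net load moment about support A = 285.3 N·m clockwise.
Reaction R at support B is upward at 1.64 m, arm 1.283 m → moment R × 1.283 counterclockwise.
Balancing moments: R × 1.283 = 285.3, giving R = 222 N.

R_B ≈ 222 N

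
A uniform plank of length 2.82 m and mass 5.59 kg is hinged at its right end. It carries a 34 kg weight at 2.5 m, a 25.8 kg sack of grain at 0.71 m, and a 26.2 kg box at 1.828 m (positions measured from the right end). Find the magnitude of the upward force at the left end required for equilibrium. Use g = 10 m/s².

F ≈ 564 N

About the right end:
Beam weight: 5.59 × 10 = 55.9 N down at 1.41 m → arm 1.41 m, τ = 55.9 × 1.41 = 78.82 N·m counterclockwise.
Weight: 34 × 10 = 340 N down at 2.5 m → arm 2.5 m, τ = 340 × 2.5 = 850 N·m counterclockwise.
Sack of grain: 25.8 × 10 = 258 N down at 0.71 m → arm 0.71 m, τ = 258 × 0.71 = 183.2 N·m counterclockwise.
Box: 26.2 × 10 = 262 N down at 1.828 m → arm 1.828 m, τ = 262 × 1.828 = 478.9 N·m counterclockwise.
Net moment of the loads = 1591 N·m counterclockwise.
The upward force F acts at the left end, arm 2.82 m, giving F × 2.82 clockwise.
Στ = 0 ⇒ F × 2.82 = 1591 ⇒ F = 1591 / 2.82 = 564 N.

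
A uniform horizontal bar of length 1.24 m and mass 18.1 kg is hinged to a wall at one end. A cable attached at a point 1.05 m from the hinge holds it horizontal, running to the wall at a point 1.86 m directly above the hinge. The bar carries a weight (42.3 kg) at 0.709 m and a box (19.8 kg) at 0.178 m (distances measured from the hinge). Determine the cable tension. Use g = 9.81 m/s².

Take moments about the hinge.
Beam weight: 18.1 × 9.81 = 177.6 N down at 0.62 m → arm 0.62 m, τ = 177.6 × 0.62 = 110.1 N·m clockwise.
Weight: 42.3 × 9.81 = 415 N down at 0.709 m → arm 0.709 m, τ = 415 × 0.709 = 294.2 N·m clockwise.
Box: 19.8 × 9.81 = 194.2 N down at 0.178 m → arm 0.178 m, τ = 194.2 × 0.178 = 34.57 N·m clockwise.
Total clockwise load moment = 438.9 N·m.
The cable tension T acts at 1.05 m; only its component perpendicular to the bar, T sinθ, produces torque. sinθ = h/√(h²+d²) = 1.86/√(1.86²+1.05²) = 0.8708.
For rotational equilibrium, T × 1.05 × 0.8708 = 438.9, so T = 438.9 / 0.9143 = 480 N.

T ≈ 480 N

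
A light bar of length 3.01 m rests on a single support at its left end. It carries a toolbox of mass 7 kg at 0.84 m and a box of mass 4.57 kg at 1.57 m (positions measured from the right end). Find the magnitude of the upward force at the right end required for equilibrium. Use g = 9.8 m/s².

F ≈ 70.9 N

About the left end:
Toolbox: 7 × 9.8 = 68.6 N down at 0.84 m → arm 2.17 m, τ = 68.6 × 2.17 = 148.9 N·m clockwise.
Box: 4.57 × 9.8 = 44.79 N down at 1.57 m → arm 1.44 m, τ = 44.79 × 1.44 = 64.5 N·m clockwise.
Net moment of the loads = 213.4 N·m clockwise.
The upward force F acts at the right end, arm 3.01 m, giving F × 3.01 counterclockwise.
For rotational equilibrium, F × 3.01 = 213.4, so F = 213.4 / 3.01 = 70.9 N.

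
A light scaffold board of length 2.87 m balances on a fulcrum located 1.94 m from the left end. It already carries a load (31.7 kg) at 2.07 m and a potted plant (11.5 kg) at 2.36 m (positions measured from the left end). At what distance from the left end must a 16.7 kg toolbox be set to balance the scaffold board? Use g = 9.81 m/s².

x ≈ 1.4 m from the left end

Sum moments about the fulcrum (at 1.94 m from the left end) (the support reaction has zero arm there).
Load: 31.7 × 9.81 = 311 N down at 2.07 m → arm 0.13 m, τ = 311 × 0.13 = 40.43 N·m clockwise.
Potted plant: 11.5 × 9.81 = 112.8 N down at 2.36 m → arm 0.42 m, τ = 112.8 × 0.42 = 47.38 N·m clockwise.
Net moment of existing loads = 87.81 N·m clockwise.
The toolbox weighs 16.7 × 9.81 = 163.8 N and must supply an equal counterclockwise moment, so its lever arm about the fulcrum is 87.81 / 163.8 = 0.536 m.
That puts it at 1.94 − 0.536 = 1.4 m from the left end.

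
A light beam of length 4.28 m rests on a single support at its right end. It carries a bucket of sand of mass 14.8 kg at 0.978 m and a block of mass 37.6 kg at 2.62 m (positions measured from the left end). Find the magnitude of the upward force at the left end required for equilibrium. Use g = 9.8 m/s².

F ≈ 255 N

About the right end:
Bucket of sand: 14.8 × 9.8 = 145 N down at 0.978 m → arm 3.302 m, τ = 145 × 3.302 = 478.8 N·m counterclockwise.
Block: 37.6 × 9.8 = 368.5 N down at 2.62 m → arm 1.66 m, τ = 368.5 × 1.66 = 611.7 N·m counterclockwise.
Net moment of the loads = 1090 N·m counterclockwise.
The upward force F acts at the left end, arm 4.28 m, giving F × 4.28 clockwise.
Setting net torque to zero: F × 4.28 = 1090 → F = 1090 / 4.28 = 255 N.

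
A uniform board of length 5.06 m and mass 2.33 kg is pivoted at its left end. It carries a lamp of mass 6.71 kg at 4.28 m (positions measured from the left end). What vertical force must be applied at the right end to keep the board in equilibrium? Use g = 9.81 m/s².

F ≈ 67.1 N

Sum moments about the left end (the unknown pivot reaction has zero arm there).
Beam weight: 2.33 × 9.81 = 22.86 N down at 2.53 m → arm 2.53 m, τ = 22.86 × 2.53 = 57.84 N·m clockwise.
Lamp: 6.71 × 9.81 = 65.83 N down at 4.28 m → arm 4.28 m, τ = 65.83 × 4.28 = 281.8 N·m clockwise.
Net moment of the loads = 339.6 N·m clockwise.
The upward force F acts at the right end, arm 5.06 m, giving F × 5.06 counterclockwise.
Στ = 0 ⇒ F × 5.06 = 339.6 ⇒ F = 339.6 / 5.06 = 67.1 N.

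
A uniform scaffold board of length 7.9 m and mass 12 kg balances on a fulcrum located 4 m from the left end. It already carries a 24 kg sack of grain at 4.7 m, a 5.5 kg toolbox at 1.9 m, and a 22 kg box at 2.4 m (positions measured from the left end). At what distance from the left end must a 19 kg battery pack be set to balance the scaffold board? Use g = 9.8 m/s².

x ≈ 5.61 m from the left end

About the fulcrum (at 4 m from the left end):
Beam weight: 12 × 9.8 = 117.6 N down at 3.95 m → arm 0.05 m, τ = 117.6 × 0.05 = 5.88 N·m counterclockwise.
Sack of grain: 24 × 9.8 = 235.2 N down at 4.7 m → arm 0.7 m, τ = 235.2 × 0.7 = 164.6 N·m clockwise.
Toolbox: 5.5 × 9.8 = 53.9 N down at 1.9 m → arm 2.1 m, τ = 53.9 × 2.1 = 113.2 N·m counterclockwise.
Box: 22 × 9.8 = 215.6 N down at 2.4 m → arm 1.6 m, τ = 215.6 × 1.6 = 345 N·m counterclockwise.
Net moment of existing loads = 299.5 N·m counterclockwise.
The battery pack weighs 19 × 9.8 = 186.2 N and must supply an equal clockwise moment, so its lever arm about the fulcrum is 299.5 / 186.2 = 1.61 m.
That puts it at 4 + 1.61 = 5.61 m from the left end.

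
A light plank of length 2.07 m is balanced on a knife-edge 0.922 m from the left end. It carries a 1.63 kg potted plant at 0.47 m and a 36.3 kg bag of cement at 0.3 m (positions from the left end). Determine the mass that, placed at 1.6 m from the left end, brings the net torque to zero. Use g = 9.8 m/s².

m ≈ 34.4 kg

Sum moments about the knife-edge (at 0.922 m from the left end) (the support reaction has zero arm there).
Potted plant: 1.63 × 9.8 = 15.97 N down at 0.47 m → arm 0.452 m, τ = 15.97 × 0.452 = 7.218 N·m counterclockwise.
Bag of cement: 36.3 × 9.8 = 355.7 N down at 0.3 m → arm 0.622 m, τ = 355.7 × 0.622 = 221.2 N·m counterclockwise.
Net moment of known loads = 228.4 N·m counterclockwise.
An unknown mass m at 1.6 m has arm 0.678 m; its moment is m·g·0.678 clockwise.
Setting net torque to zero: m × 9.8 × 0.678 = 228.4 → m = 228.4 / (9.8 × 0.678) = 34.4 kg.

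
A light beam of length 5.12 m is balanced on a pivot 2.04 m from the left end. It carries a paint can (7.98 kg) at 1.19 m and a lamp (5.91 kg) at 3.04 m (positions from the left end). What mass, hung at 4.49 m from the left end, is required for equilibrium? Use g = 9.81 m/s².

Choose the pivot (at 2.04 m from the left end) as the axis so the support reaction has zero arm there.
Paint can: 7.98 × 9.81 = 78.28 N down at 1.19 m → arm 0.85 m, τ = 78.28 × 0.85 = 66.54 N·m counterclockwise.
Lamp: 5.91 × 9.81 = 57.98 N down at 3.04 m → arm 1 m, τ = 57.98 × 1 = 57.98 N·m clockwise.
Net moment of known loads = 8.56 N·m counterclockwise.
An unknown mass m at 4.49 m has arm 2.45 m; its moment is m·g·2.45 clockwise.
Balancing moments: m × 9.81 × 2.45 = 8.56, giving m = 8.56 / (9.81 × 2.45) = 0.356 kg.

m ≈ 0.356 kg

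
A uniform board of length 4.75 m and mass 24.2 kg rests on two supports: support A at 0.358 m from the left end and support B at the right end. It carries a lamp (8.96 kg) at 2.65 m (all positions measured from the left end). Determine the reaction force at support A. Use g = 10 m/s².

R_A ≈ 174 N

About support B:
Beam weight: 24.2 × 10 = 242 N down at 2.375 m → arm 2.375 m, τ = 242 × 2.375 = 574.8 N·m counterclockwise.
Lamp: 8.96 × 10 = 89.6 N down at 2.65 m → arm 2.1 m, τ = 89.6 × 2.1 = 188.2 N·m counterclockwise.
Net load moment about support B = 763 N·m counterclockwise.
Reaction R at support A is upward at 0.358 m, arm 4.392 m → moment R × 4.392 clockwise.
Balancing moments: R × 4.392 = 763, giving R = 174 N.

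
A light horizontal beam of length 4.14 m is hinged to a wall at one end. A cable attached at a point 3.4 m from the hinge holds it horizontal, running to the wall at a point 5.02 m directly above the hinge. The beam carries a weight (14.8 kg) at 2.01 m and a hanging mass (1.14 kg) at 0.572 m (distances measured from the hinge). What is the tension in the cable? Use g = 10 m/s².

T ≈ 108 N

About the hinge:
Weight: 14.8 × 10 = 148 N down at 2.01 m → arm 2.01 m, τ = 148 × 2.01 = 297.5 N·m clockwise.
Hanging mass: 1.14 × 10 = 11.4 N down at 0.572 m → arm 0.572 m, τ = 11.4 × 0.572 = 6.521 N·m clockwise.
Total clockwise load moment = 304 N·m.
The cable tension T acts at 3.4 m; only its component perpendicular to the beam, T sinθ, produces torque. sinθ = h/√(h²+d²) = 5.02/√(5.02²+3.4²) = 0.828.
Setting net torque to zero: T × 3.4 × 0.828 = 304 → T = 304 / 2.815 = 108 N.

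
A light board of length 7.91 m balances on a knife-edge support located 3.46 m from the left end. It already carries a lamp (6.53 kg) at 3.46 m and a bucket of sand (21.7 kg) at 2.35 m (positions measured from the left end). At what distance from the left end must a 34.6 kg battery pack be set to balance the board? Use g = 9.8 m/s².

x ≈ 4.16 m from the left end

Sum moments about the knife-edge support (at 3.46 m from the left end) (the support reaction has zero arm there).
Lamp: acts at the knife-edge support, moment arm 0 → no torque.
Bucket of sand: 21.7 × 9.8 = 212.7 N down at 2.35 m → arm 1.11 m, τ = 212.7 × 1.11 = 236.1 N·m counterclockwise.
Net moment of existing loads = 236.1 N·m counterclockwise.
The battery pack weighs 34.6 × 9.8 = 339.1 N and must supply an equal clockwise moment, so its lever arm about the knife-edge support is 236.1 / 339.1 = 0.696 m.
That puts it at 3.46 + 0.696 = 4.16 m from the left end.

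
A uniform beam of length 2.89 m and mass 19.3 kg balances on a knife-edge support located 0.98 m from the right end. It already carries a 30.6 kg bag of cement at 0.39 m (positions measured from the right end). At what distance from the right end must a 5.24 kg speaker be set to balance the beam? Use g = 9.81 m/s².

x ≈ 2.71 m from the right end

Sum moments about the knife-edge support (at 0.98 m from the right end) (the support reaction has zero arm there).
Beam weight: 19.3 × 9.81 = 189.3 N down at 1.445 m → arm 0.465 m, τ = 189.3 × 0.465 = 88.02 N·m counterclockwise.
Bag of cement: 30.6 × 9.81 = 300.2 N down at 0.39 m → arm 0.59 m, τ = 300.2 × 0.59 = 177.1 N·m clockwise.
Net moment of existing loads = 89.08 N·m clockwise.
The speaker weighs 5.24 × 9.81 = 51.4 N and must supply an equal counterclockwise moment, so its lever arm about the knife-edge support is 89.08 / 51.4 = 1.73 m.
That puts it at 0.98 + 1.73 = 2.71 m from the right end.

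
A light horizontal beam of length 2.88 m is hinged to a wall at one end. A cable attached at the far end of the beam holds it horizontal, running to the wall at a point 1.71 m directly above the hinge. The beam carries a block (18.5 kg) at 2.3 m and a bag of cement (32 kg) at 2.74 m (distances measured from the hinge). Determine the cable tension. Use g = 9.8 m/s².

Take moments about the hinge.
Block: 18.5 × 9.8 = 181.3 N down at 2.3 m → arm 2.3 m, τ = 181.3 × 2.3 = 417 N·m clockwise.
Bag of cement: 32 × 9.8 = 313.6 N down at 2.74 m → arm 2.74 m, τ = 313.6 × 2.74 = 859.3 N·m clockwise.
Total clockwise load moment = 1276 N·m.
The cable tension T acts at 2.88 m; only its component perpendicular to the beam, T sinθ, produces torque. sinθ = h/√(h²+d²) = 1.71/√(1.71²+2.88²) = 0.5105.
Στ = 0 ⇒ T × 2.88 × 0.5105 = 1276 ⇒ T = 1276 / 1.47 = 868 N.

T ≈ 868 N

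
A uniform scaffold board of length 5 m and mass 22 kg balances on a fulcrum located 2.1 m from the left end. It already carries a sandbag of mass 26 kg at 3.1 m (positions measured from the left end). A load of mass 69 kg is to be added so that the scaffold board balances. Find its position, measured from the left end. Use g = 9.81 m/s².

Taking torques about the fulcrum (at 2.1 m from the left end):
Beam weight: 22 × 9.81 = 215.8 N down at 2.5 m → arm 0.4 m, τ = 215.8 × 0.4 = 86.32 N·m clockwise.
Sandbag: 26 × 9.81 = 255.1 N down at 3.1 m → arm 1 m, τ = 255.1 × 1 = 255.1 N·m clockwise.
Net moment of existing loads = 341.4 N·m clockwise.
The load weighs 69 × 9.81 = 676.9 N and must supply an equal counterclockwise moment, so its lever arm about the fulcrum is 341.4 / 676.9 = 0.504 m.
That puts it at 2.1 − 0.504 = 1.6 m from the left end.

x ≈ 1.6 m from the left end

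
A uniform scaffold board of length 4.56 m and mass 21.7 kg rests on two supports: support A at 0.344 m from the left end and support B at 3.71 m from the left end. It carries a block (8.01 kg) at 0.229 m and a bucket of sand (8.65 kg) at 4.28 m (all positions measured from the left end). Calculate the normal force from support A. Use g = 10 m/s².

R_A ≈ 160 N

About support B:
Beam weight: 21.7 × 10 = 217 N down at 2.28 m → arm 1.43 m, τ = 217 × 1.43 = 310.3 N·m counterclockwise.
Block: 8.01 × 10 = 80.1 N down at 0.229 m → arm 3.481 m, τ = 80.1 × 3.481 = 278.8 N·m counterclockwise.
Bucket of sand: 8.65 × 10 = 86.5 N down at 4.28 m → arm 0.57 m, τ = 86.5 × 0.57 = 49.3 N·m clockwise.
Net load moment about support B = 539.8 N·m counterclockwise.
Reaction R at support A is upward at 0.344 m, arm 3.366 m → moment R × 3.366 clockwise.
Setting net torque to zero: R × 3.366 = 539.8 → R = 160 N.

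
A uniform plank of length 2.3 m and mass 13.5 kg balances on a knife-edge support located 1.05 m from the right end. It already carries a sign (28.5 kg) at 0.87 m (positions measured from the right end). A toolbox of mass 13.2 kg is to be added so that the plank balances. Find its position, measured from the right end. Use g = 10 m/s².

x ≈ 1.34 m from the right end

Taking torques about the knife-edge support (at 1.05 m from the right end):
Beam weight: 13.5 × 10 = 135 N down at 1.15 m → arm 0.1 m, τ = 135 × 0.1 = 13.5 N·m counterclockwise.
Sign: 28.5 × 10 = 285 N down at 0.87 m → arm 0.18 m, τ = 285 × 0.18 = 51.3 N·m clockwise.
Net moment of existing loads = 37.8 N·m clockwise.
The toolbox weighs 13.2 × 10 = 132 N and must supply an equal counterclockwise moment, so its lever arm about the knife-edge support is 37.8 / 132 = 0.286 m.
That puts it at 1.05 + 0.286 = 1.34 m from the right end.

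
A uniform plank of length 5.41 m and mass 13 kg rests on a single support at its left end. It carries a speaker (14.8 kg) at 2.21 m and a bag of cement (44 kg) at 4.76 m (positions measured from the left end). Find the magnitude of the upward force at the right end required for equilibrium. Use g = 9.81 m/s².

Sum moments about the left end (the unknown pivot reaction has zero arm there).
Beam weight: 13 × 9.81 = 127.5 N down at 2.705 m → arm 2.705 m, τ = 127.5 × 2.705 = 344.9 N·m clockwise.
Speaker: 14.8 × 9.81 = 145.2 N down at 2.21 m → arm 2.21 m, τ = 145.2 × 2.21 = 320.9 N·m clockwise.
Bag of cement: 44 × 9.81 = 431.6 N down at 4.76 m → arm 4.76 m, τ = 431.6 × 4.76 = 2054 N·m clockwise.
Net moment of the loads = 2720 N·m clockwise.
The upward force F acts at the right end, arm 5.41 m, giving F × 5.41 counterclockwise.
For rotational equilibrium, F × 5.41 = 2720, so F = 2720 / 5.41 = 503 N.

F ≈ 503 N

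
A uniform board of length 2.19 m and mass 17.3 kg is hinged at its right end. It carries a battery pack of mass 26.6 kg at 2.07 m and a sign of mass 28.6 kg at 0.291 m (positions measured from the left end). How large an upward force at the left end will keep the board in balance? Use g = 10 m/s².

F ≈ 349 N

Choose the right end as the axis so the unknown pivot reaction has zero arm there.
Beam weight: 17.3 × 10 = 173 N down at 1.095 m → arm 1.095 m, τ = 173 × 1.095 = 189.4 N·m counterclockwise.
Battery pack: 26.6 × 10 = 266 N down at 2.07 m → arm 0.12 m, τ = 266 × 0.12 = 31.92 N·m counterclockwise.
Sign: 28.6 × 10 = 286 N down at 0.291 m → arm 1.899 m, τ = 286 × 1.899 = 543.1 N·m counterclockwise.
Net moment of the loads = 764.4 N·m counterclockwise.
The upward force F acts at the left end, arm 2.19 m, giving F × 2.19 clockwise.
Setting net torque to zero: F × 2.19 = 764.4 → F = 764.4 / 2.19 = 349 N.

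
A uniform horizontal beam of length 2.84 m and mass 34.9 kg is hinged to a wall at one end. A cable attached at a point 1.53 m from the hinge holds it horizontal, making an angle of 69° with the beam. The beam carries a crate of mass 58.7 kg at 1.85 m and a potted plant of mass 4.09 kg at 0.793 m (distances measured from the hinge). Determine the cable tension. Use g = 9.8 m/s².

T ≈ 1110 N

Take moments about the hinge.
Beam weight: 34.9 × 9.8 = 342 N down at 1.42 m → arm 1.42 m, τ = 342 × 1.42 = 485.6 N·m clockwise.
Crate: 58.7 × 9.8 = 575.3 N down at 1.85 m → arm 1.85 m, τ = 575.3 × 1.85 = 1064 N·m clockwise.
Potted plant: 4.09 × 9.8 = 40.08 N down at 0.793 m → arm 0.793 m, τ = 40.08 × 0.793 = 31.78 N·m clockwise.
Total clockwise load moment = 1581 N·m.
The cable tension T acts at 1.53 m; only its component perpendicular to the beam, T sinθ, produces torque. sin 69° = 0.9336.
For rotational equilibrium, T × 1.53 × 0.9336 = 1581, so T = 1581 / 1.428 = 1110 N.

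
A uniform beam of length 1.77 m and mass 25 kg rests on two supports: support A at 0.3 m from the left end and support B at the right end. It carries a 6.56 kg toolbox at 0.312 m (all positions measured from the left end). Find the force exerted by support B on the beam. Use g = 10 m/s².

Choose support A as the axis so its reaction then has zero moment arm.
Beam weight: 25 × 10 = 250 N down at 0.885 m → arm 0.585 m, τ = 250 × 0.585 = 146.2 N·m clockwise.
Toolbox: 6.56 × 10 = 65.6 N down at 0.312 m → arm 0.012 m, τ = 65.6 × 0.012 = 0.7872 N·m clockwise.
Net load moment about support A = 147 N·m clockwise.
Reaction R at support B is upward at 1.77 m, arm 1.47 m → moment R × 1.47 counterclockwise.
Στ = 0 ⇒ R × 1.47 = 147 ⇒ R = 100 N.

R_B ≈ 100 N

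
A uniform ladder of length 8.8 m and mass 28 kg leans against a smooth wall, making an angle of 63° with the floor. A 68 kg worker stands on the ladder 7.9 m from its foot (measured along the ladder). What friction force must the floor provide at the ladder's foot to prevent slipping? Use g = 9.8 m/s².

f ≈ 375 N

Sum moments about the foot of the ladder (the floor normal and friction both act there and drop out).
Ladder weight 28×9.8 = 274.4 N acts at 4.4 m along the ladder; its horizontal arm is 4.4·cos63° = 1.998 m → τ = 548.3 N·m clockwise.
Worker: 68×9.8 = 666.4 N at 7.9 m → arm 3.587 m → τ = 2390 N·m clockwise.
Wall normal N acts horizontally at the top; its moment arm is the height L sinθ = 8.8·sin63° = 7.841 m, counterclockwise.
Setting net torque to zero: N × 7.841 = 2938 → N = 375 N.
ΣFx = 0: friction at the foot balances the wall's push, so f = N_wall = 375 N.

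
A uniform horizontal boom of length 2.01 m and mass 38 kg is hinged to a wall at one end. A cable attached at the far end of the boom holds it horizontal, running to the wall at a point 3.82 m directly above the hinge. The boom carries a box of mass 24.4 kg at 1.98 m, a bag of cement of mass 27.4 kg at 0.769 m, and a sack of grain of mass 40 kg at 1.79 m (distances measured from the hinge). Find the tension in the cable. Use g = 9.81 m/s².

Take moments about the hinge.
Beam weight: 38 × 9.81 = 372.8 N down at 1.005 m → arm 1.005 m, τ = 372.8 × 1.005 = 374.7 N·m clockwise.
Box: 24.4 × 9.81 = 239.4 N down at 1.98 m → arm 1.98 m, τ = 239.4 × 1.98 = 474 N·m clockwise.
Bag of cement: 27.4 × 9.81 = 268.8 N down at 0.769 m → arm 0.769 m, τ = 268.8 × 0.769 = 206.7 N·m clockwise.
Sack of grain: 40 × 9.81 = 392.4 N down at 1.79 m → arm 1.79 m, τ = 392.4 × 1.79 = 702.4 N·m clockwise.
Total clockwise load moment = 1758 N·m.
The cable tension T acts at 2.01 m; only its component perpendicular to the boom, T sinθ, produces torque. sinθ = h/√(h²+d²) = 3.82/√(3.82²+2.01²) = 0.885.
For rotational equilibrium, T × 2.01 × 0.885 = 1758, so T = 1758 / 1.779 = 988 N.

T ≈ 988 N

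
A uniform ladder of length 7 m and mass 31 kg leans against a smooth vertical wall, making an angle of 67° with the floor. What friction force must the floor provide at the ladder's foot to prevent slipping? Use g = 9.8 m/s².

Sum moments about the foot of the ladder (the floor normal and friction both act there and drop out).
Ladder weight 31×9.8 = 303.8 N acts at 3.5 m along the ladder; its horizontal arm is 3.5·cos67° = 1.368 m → τ = 415.6 N·m clockwise.
Wall normal N acts horizontally at the top; its moment arm is the height L sinθ = 7·sin67° = 6.444 m, counterclockwise.
Στ = 0 ⇒ N × 6.444 = 415.6 ⇒ N = 64.5 N.
ΣFx = 0: friction at the foot balances the wall's push, so f = N_wall = 64.5 N.

f ≈ 64.5 N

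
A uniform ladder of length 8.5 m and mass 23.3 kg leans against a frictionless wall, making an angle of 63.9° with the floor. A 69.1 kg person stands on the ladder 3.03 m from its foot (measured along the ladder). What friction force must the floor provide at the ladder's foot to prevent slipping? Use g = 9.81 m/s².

f ≈ 174 N

Take moments about the foot of the ladder.
Ladder weight 23.3×9.81 = 228.6 N acts at 4.25 m along the ladder; its horizontal arm is 4.25·cos63.9° = 1.87 m → τ = 427.5 N·m clockwise.
Person: 69.1×9.81 = 677.9 N at 3.03 m → arm 1.333 m → τ = 903.6 N·m clockwise.
Wall normal N acts horizontally at the top; its moment arm is the height L sinθ = 8.5·sin63.9° = 7.633 m, counterclockwise.
Στ = 0 ⇒ N × 7.633 = 1331 ⇒ N = 174 N.
ΣFx = 0: friction at the foot balances the wall's push, so f = N_wall = 174 N.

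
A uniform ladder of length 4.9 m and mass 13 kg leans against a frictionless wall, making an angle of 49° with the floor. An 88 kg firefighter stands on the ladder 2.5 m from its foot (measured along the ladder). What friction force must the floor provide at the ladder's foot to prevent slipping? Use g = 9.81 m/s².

f ≈ 438 N

Choose the foot of the ladder as the axis so the floor normal and friction both act there and drop out.
Ladder weight 13×9.81 = 127.5 N acts at 2.45 m along the ladder; its horizontal arm is 2.45·cos49° = 1.607 m → τ = 204.9 N·m clockwise.
Firefighter: 88×9.81 = 863.3 N at 2.5 m → arm 1.64 m → τ = 1416 N·m clockwise.
Wall normal N acts horizontally at the top; its moment arm is the height L sinθ = 4.9·sin49° = 3.698 m, counterclockwise.
Στ = 0 ⇒ N × 3.698 = 1621 ⇒ N = 438 N.
ΣFx = 0: friction at the foot balances the wall's push, so f = N_wall = 438 N.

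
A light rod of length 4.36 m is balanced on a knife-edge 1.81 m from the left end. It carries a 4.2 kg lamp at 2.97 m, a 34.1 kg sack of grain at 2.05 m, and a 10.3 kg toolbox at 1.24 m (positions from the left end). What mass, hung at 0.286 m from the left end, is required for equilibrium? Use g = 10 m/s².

m ≈ 4.71 kg

Choose the knife-edge (at 1.81 m from the left end) as the axis so the support reaction has zero arm there.
Lamp: 4.2 × 10 = 42 N down at 2.97 m → arm 1.16 m, τ = 42 × 1.16 = 48.72 N·m clockwise.
Sack of grain: 34.1 × 10 = 341 N down at 2.05 m → arm 0.24 m, τ = 341 × 0.24 = 81.84 N·m clockwise.
Toolbox: 10.3 × 10 = 103 N down at 1.24 m → arm 0.57 m, τ = 103 × 0.57 = 58.71 N·m counterclockwise.
Net moment of known loads = 71.85 N·m clockwise.
An unknown mass m at 0.286 m has arm 1.524 m; its moment is m·g·1.524 counterclockwise.
Setting net torque to zero: m × 10 × 1.524 = 71.85 → m = 71.85 / (10 × 1.524) = 4.71 kg.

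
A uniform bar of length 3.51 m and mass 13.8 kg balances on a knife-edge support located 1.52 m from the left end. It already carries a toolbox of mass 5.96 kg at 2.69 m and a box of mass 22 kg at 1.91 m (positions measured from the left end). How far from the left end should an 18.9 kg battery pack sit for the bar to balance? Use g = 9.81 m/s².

Take moments about the knife-edge support (at 1.52 m from the left end).
Beam weight: 13.8 × 9.81 = 135.4 N down at 1.755 m → arm 0.235 m, τ = 135.4 × 0.235 = 31.82 N·m clockwise.
Toolbox: 5.96 × 9.81 = 58.47 N down at 2.69 m → arm 1.17 m, τ = 58.47 × 1.17 = 68.41 N·m clockwise.
Box: 22 × 9.81 = 215.8 N down at 1.91 m → arm 0.39 m, τ = 215.8 × 0.39 = 84.16 N·m clockwise.
Net moment of existing loads = 184.4 N·m clockwise.
The battery pack weighs 18.9 × 9.81 = 185.4 N and must supply an equal counterclockwise moment, so its lever arm about the knife-edge support is 184.4 / 185.4 = 0.995 m.
That puts it at 1.52 − 0.995 = 0.525 m from the left end.

x ≈ 0.525 m from the left end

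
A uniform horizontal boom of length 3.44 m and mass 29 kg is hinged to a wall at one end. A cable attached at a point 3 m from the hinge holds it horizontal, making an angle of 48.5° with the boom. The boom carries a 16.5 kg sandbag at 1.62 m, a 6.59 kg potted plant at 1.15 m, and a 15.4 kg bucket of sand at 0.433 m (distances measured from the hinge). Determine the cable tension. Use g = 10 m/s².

Taking torques about the hinge:
Beam weight: 29 × 10 = 290 N down at 1.72 m → arm 1.72 m, τ = 290 × 1.72 = 498.8 N·m clockwise.
Sandbag: 16.5 × 10 = 165 N down at 1.62 m → arm 1.62 m, τ = 165 × 1.62 = 267.3 N·m clockwise.
Potted plant: 6.59 × 10 = 65.9 N down at 1.15 m → arm 1.15 m, τ = 65.9 × 1.15 = 75.78 N·m clockwise.
Bucket of sand: 15.4 × 10 = 154 N down at 0.433 m → arm 0.433 m, τ = 154 × 0.433 = 66.68 N·m clockwise.
Total clockwise load moment = 908.6 N·m.
The cable tension T acts at 3 m; only its component perpendicular to the boom, T sinθ, produces torque. sin 48.5° = 0.749.
Στ = 0 ⇒ T × 3 × 0.749 = 908.6 ⇒ T = 908.6 / 2.247 = 404 N.

T ≈ 404 N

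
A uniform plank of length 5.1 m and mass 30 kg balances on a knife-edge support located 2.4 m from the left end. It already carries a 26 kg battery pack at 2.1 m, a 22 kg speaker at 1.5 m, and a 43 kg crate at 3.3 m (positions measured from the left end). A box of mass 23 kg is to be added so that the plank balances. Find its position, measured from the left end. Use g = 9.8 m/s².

x ≈ 1.72 m from the left end

About the knife-edge support (at 2.4 m from the left end):
Beam weight: 30 × 9.8 = 294 N down at 2.55 m → arm 0.15 m, τ = 294 × 0.15 = 44.1 N·m clockwise.
Battery pack: 26 × 9.8 = 254.8 N down at 2.1 m → arm 0.3 m, τ = 254.8 × 0.3 = 76.44 N·m counterclockwise.
Speaker: 22 × 9.8 = 215.6 N down at 1.5 m → arm 0.9 m, τ = 215.6 × 0.9 = 194 N·m counterclockwise.
Crate: 43 × 9.8 = 421.4 N down at 3.3 m → arm 0.9 m, τ = 421.4 × 0.9 = 379.3 N·m clockwise.
Net moment of existing loads = 153 N·m clockwise.
The box weighs 23 × 9.8 = 225.4 N and must supply an equal counterclockwise moment, so its lever arm about the knife-edge support is 153 / 225.4 = 0.679 m.
That puts it at 2.4 − 0.679 = 1.72 m from the left end.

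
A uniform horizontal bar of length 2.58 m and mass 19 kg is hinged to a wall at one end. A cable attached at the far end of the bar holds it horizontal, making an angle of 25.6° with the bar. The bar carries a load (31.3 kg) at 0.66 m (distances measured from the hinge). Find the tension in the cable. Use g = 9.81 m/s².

T ≈ 397 N

Take moments about the hinge.
Beam weight: 19 × 9.81 = 186.4 N down at 1.29 m → arm 1.29 m, τ = 186.4 × 1.29 = 240.5 N·m clockwise.
Load: 31.3 × 9.81 = 307.1 N down at 0.66 m → arm 0.66 m, τ = 307.1 × 0.66 = 202.7 N·m clockwise.
Total clockwise load moment = 443.2 N·m.
The cable tension T acts at 2.58 m; only its component perpendicular to the bar, T sinθ, produces torque. sin 25.6° = 0.4321.
Setting net torque to zero: T × 2.58 × 0.4321 = 443.2 → T = 443.2 / 1.115 = 397 N.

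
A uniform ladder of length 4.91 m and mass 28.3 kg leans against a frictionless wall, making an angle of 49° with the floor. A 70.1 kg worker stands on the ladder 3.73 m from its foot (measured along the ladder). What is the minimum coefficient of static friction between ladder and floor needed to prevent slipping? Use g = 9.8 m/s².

Taking torques about the foot of the ladder:
Ladder weight 28.3×9.8 = 277.3 N acts at 2.455 m along the ladder; its horizontal arm is 2.455·cos49° = 1.611 m → τ = 446.7 N·m clockwise.
Worker: 70.1×9.8 = 687 N at 3.73 m → arm 2.447 m → τ = 1681 N·m clockwise.
Wall normal N acts horizontally at the top; its moment arm is the height L sinθ = 4.91·sin49° = 3.706 m, counterclockwise.
Στ = 0 ⇒ N × 3.706 = 2128 ⇒ N = 574.2 N.
ΣFx = 0 ⇒ f = N_wall = 574.2 N. ΣFy = 0 ⇒ N_floor = 964.3 N.
μ_min = f / N_floor = 574.2 / 964.3 = 0.595.

μ_min ≈ 0.595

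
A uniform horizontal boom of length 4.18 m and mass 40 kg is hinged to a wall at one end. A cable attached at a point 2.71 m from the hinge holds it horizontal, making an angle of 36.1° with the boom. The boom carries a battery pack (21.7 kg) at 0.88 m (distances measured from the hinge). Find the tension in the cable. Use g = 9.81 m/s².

Sum moments about the hinge (the unknown hinge reaction has zero arm there).
Beam weight: 40 × 9.81 = 392.4 N down at 2.09 m → arm 2.09 m, τ = 392.4 × 2.09 = 820.1 N·m clockwise.
Battery pack: 21.7 × 9.81 = 212.9 N down at 0.88 m → arm 0.88 m, τ = 212.9 × 0.88 = 187.4 N·m clockwise.
Total clockwise load moment = 1008 N·m.
The cable tension T acts at 2.71 m; only its component perpendicular to the boom, T sinθ, produces torque. sin 36.1° = 0.5892.
Στ = 0 ⇒ T × 2.71 × 0.5892 = 1008 ⇒ T = 1008 / 1.597 = 631 N.

T ≈ 631 N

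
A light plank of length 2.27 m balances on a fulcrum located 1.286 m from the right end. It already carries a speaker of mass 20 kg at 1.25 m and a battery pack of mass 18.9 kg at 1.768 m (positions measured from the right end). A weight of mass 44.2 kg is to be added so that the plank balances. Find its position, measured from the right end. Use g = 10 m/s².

Choose the fulcrum (at 1.286 m from the right end) as the axis so the support reaction has zero arm there.
Speaker: 20 × 10 = 200 N down at 1.25 m → arm 0.036 m, τ = 200 × 0.036 = 7.2 N·m clockwise.
Battery pack: 18.9 × 10 = 189 N down at 1.768 m → arm 0.482 m, τ = 189 × 0.482 = 91.1 N·m counterclockwise.
Net moment of existing loads = 83.9 N·m counterclockwise.
The weight weighs 44.2 × 10 = 442 N and must supply an equal clockwise moment, so its lever arm about the fulcrum is 83.9 / 442 = 0.19 m.
That puts it at 1.286 − 0.19 = 1.1 m from the right end.

x ≈ 1.1 m from the right end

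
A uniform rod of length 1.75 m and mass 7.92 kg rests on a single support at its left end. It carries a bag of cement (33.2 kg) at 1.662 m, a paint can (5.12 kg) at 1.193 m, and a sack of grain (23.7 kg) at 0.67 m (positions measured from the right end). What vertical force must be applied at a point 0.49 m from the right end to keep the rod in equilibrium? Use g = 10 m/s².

Taking torques about the left end:
Beam weight: 7.92 × 10 = 79.2 N down at 0.875 m → arm 0.875 m, τ = 79.2 × 0.875 = 69.3 N·m clockwise.
Bag of cement: 33.2 × 10 = 332 N down at 1.662 m → arm 0.0882 m, τ = 332 × 0.0882 = 29.28 N·m clockwise.
Paint can: 5.12 × 10 = 51.2 N down at 1.193 m → arm 0.557 m, τ = 51.2 × 0.557 = 28.52 N·m clockwise.
Sack of grain: 23.7 × 10 = 237 N down at 0.67 m → arm 1.08 m, τ = 237 × 1.08 = 256 N·m clockwise.
Net moment of the loads = 383.1 N·m clockwise.
The upward force F acts at a point 0.49 m from the right end, arm 1.26 m, giving F × 1.26 counterclockwise.
Στ = 0 ⇒ F × 1.26 = 383.1 ⇒ F = 383.1 / 1.26 = 304 N.

F ≈ 304 N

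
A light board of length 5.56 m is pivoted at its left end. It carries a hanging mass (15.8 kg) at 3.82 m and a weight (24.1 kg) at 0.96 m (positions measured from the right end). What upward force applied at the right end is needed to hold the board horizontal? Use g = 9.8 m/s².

Sum moments about the left end (the unknown pivot reaction has zero arm there).
Hanging mass: 15.8 × 9.8 = 154.8 N down at 3.82 m → arm 1.74 m, τ = 154.8 × 1.74 = 269.4 N·m clockwise.
Weight: 24.1 × 9.8 = 236.2 N down at 0.96 m → arm 4.6 m, τ = 236.2 × 4.6 = 1087 N·m clockwise.
Net moment of the loads = 1356 N·m clockwise.
The upward force F acts at the right end, arm 5.56 m, giving F × 5.56 counterclockwise.
Balancing moments: F × 5.56 = 1356, giving F = 1356 / 5.56 = 244 N.

F ≈ 244 N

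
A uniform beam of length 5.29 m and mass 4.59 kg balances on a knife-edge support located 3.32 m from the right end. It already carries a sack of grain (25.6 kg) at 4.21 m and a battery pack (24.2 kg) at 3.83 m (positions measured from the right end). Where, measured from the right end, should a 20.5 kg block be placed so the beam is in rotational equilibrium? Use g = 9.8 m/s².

Choose the knife-edge support (at 3.32 m from the right end) as the axis so the support reaction has zero arm there.
Beam weight: 4.59 × 9.8 = 44.98 N down at 2.645 m → arm 0.675 m, τ = 44.98 × 0.675 = 30.36 N·m clockwise.
Sack of grain: 25.6 × 9.8 = 250.9 N down at 4.21 m → arm 0.89 m, τ = 250.9 × 0.89 = 223.3 N·m counterclockwise.
Battery pack: 24.2 × 9.8 = 237.2 N down at 3.83 m → arm 0.51 m, τ = 237.2 × 0.51 = 121 N·m counterclockwise.
Net moment of existing loads = 313.9 N·m counterclockwise.
The block weighs 20.5 × 9.8 = 200.9 N and must supply an equal clockwise moment, so its lever arm about the knife-edge support is 313.9 / 200.9 = 1.56 m.
That puts it at 3.32 − 1.56 = 1.76 m from the right end.

x ≈ 1.76 m from the right end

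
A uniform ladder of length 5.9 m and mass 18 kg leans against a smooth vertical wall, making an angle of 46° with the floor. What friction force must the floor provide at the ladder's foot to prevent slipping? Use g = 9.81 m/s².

About the foot of the ladder:
Ladder weight 18×9.81 = 176.6 N acts at 2.95 m along the ladder; its horizontal arm is 2.95·cos46° = 2.049 m → τ = 361.9 N·m clockwise.
Wall normal N acts horizontally at the top; its moment arm is the height L sinθ = 5.9·sin46° = 4.244 m, counterclockwise.
Setting net torque to zero: N × 4.244 = 361.9 → N = 85.3 N.
ΣFx = 0: friction at the foot balances the wall's push, so f = N_wall = 85.3 N.

f ≈ 85.3 N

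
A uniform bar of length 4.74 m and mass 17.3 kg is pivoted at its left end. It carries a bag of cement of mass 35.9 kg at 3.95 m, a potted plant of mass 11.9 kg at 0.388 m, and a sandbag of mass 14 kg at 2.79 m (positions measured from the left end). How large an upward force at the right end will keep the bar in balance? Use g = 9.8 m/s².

Sum moments about the left end (the unknown pivot reaction has zero arm there).
Beam weight: 17.3 × 9.8 = 169.5 N down at 2.37 m → arm 2.37 m, τ = 169.5 × 2.37 = 401.7 N·m clockwise.
Bag of cement: 35.9 × 9.8 = 351.8 N down at 3.95 m → arm 3.95 m, τ = 351.8 × 3.95 = 1390 N·m clockwise.
Potted plant: 11.9 × 9.8 = 116.6 N down at 0.388 m → arm 0.388 m, τ = 116.6 × 0.388 = 45.24 N·m clockwise.
Sandbag: 14 × 9.8 = 137.2 N down at 2.79 m → arm 2.79 m, τ = 137.2 × 2.79 = 382.8 N·m clockwise.
Net moment of the loads = 2220 N·m clockwise.
The upward force F acts at the right end, arm 4.74 m, giving F × 4.74 counterclockwise.
For rotational equilibrium, F × 4.74 = 2220, so F = 2220 / 4.74 = 468 N.

F ≈ 468 N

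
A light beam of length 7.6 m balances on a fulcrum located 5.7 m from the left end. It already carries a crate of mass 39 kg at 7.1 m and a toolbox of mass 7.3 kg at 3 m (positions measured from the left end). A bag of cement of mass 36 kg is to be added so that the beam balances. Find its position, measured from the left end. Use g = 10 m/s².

x ≈ 4.73 m from the left end

Choose the fulcrum (at 5.7 m from the left end) as the axis so the support reaction has zero arm there.
Crate: 39 × 10 = 390 N down at 7.1 m → arm 1.4 m, τ = 390 × 1.4 = 546 N·m clockwise.
Toolbox: 7.3 × 10 = 73 N down at 3 m → arm 2.7 m, τ = 73 × 2.7 = 197.1 N·m counterclockwise.
Net moment of existing loads = 348.9 N·m clockwise.
The bag of cement weighs 36 × 10 = 360 N and must supply an equal counterclockwise moment, so its lever arm about the fulcrum is 348.9 / 360 = 0.969 m.
That puts it at 5.7 − 0.969 = 4.73 m from the left end.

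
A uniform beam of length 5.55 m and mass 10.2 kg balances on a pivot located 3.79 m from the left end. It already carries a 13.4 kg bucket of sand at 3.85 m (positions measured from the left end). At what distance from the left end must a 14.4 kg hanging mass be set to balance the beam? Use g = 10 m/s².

Taking torques about the pivot (at 3.79 m from the left end):
Beam weight: 10.2 × 10 = 102 N down at 2.775 m → arm 1.015 m, τ = 102 × 1.015 = 103.5 N·m counterclockwise.
Bucket of sand: 13.4 × 10 = 134 N down at 3.85 m → arm 0.06 m, τ = 134 × 0.06 = 8.04 N·m clockwise.
Net moment of existing loads = 95.46 N·m counterclockwise.
The hanging mass weighs 14.4 × 10 = 144 N and must supply an equal clockwise moment, so its lever arm about the pivot is 95.46 / 144 = 0.663 m.
That puts it at 3.79 + 0.663 = 4.45 m from the left end.

x ≈ 4.45 m from the left end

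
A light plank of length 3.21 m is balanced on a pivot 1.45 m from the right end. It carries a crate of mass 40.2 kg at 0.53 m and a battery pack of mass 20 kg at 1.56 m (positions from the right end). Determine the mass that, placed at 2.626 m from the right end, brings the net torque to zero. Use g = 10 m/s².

m ≈ 29.6 kg

Choose the pivot (at 1.45 m from the right end) as the axis so the support reaction has zero arm there.
Crate: 40.2 × 10 = 402 N down at 0.53 m → arm 0.92 m, τ = 402 × 0.92 = 369.8 N·m clockwise.
Battery pack: 20 × 10 = 200 N down at 1.56 m → arm 0.11 m, τ = 200 × 0.11 = 22 N·m counterclockwise.
Net moment of known loads = 347.8 N·m clockwise.
An unknown mass m at 2.626 m has arm 1.176 m; its moment is m·g·1.176 counterclockwise.
Balancing moments: m × 10 × 1.176 = 347.8, giving m = 347.8 / (10 × 1.176) = 29.6 kg.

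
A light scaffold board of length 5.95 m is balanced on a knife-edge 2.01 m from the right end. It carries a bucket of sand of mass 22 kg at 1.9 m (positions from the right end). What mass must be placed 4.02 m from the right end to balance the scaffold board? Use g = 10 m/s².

m ≈ 1.2 kg

Sum moments about the knife-edge (at 2.01 m from the right end) (the support reaction has zero arm there).
Bucket of sand: 22 × 10 = 220 N down at 1.9 m → arm 0.11 m, τ = 220 × 0.11 = 24.2 N·m clockwise.
Net moment of known loads = 24.2 N·m clockwise.
An unknown mass m at 4.02 m has arm 2.01 m; its moment is m·g·2.01 counterclockwise.
Setting net torque to zero: m × 10 × 2.01 = 24.2 → m = 24.2 / (10 × 2.01) = 1.2 kg.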